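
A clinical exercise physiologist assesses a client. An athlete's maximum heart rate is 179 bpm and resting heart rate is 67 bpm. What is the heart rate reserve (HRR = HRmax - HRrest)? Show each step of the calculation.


HRR = HRmax - HRrest
= 179 - 67
= 112 bpm

112 bpm


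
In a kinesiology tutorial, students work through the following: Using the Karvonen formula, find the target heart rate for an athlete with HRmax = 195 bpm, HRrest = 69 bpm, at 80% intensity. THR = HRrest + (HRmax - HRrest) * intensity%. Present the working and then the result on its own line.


HRR = 195 - 69 = 126
THR = 69 + 126 * 0.8
= 69 + 100.8
= 169.8 bpm

169.8 bpm


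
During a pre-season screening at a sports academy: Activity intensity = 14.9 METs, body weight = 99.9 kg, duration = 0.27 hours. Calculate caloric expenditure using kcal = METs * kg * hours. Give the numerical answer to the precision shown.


kcal = 14.9 * 99.9 * 0.27
= 1488.51 * 0.27
= 401.9 kcal

401.9 kcal


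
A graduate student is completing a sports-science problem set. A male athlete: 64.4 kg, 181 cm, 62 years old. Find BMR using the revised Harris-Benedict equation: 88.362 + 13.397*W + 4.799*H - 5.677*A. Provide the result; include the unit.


Intercept = 88.362
Weight contribution = 13.397 * 64.4 = 862.7668
Height contribution = 4.799 * 181 = 868.619
Age contribution = 5.677 * 62 = 351.974
BMR = 88.362 + 862.7668 + 868.619 - 351.974
= 1467.77 kcal/day

1467.77 kcal/day


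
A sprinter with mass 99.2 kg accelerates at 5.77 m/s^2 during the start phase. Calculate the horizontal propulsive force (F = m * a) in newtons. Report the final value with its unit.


F = m * a
= 99.2 * 5.77
= 572.38 N

572.38 N


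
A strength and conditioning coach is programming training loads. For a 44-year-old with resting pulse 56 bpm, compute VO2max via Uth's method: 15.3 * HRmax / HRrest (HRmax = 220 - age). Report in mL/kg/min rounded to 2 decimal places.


Step 1: HRmax = 220 - 44 = 176 bpm
Step 2: Ratio = 176 / 56 = 3.1429
Step 3: VO2max = 15.3 * 3.1429 = 48.09 mL/kg/min

48.09 mL/kg/min


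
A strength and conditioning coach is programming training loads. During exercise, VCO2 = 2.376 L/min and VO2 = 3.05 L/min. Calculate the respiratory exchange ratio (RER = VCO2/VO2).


RER = VCO2 / VO2
= 2.376 / 3.05
= 0.779

0.779


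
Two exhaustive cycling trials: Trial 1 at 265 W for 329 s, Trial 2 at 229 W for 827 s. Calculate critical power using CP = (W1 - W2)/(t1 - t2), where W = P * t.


W1 = 265 * 329 = 87185 J
W2 = 229 * 827 = 189383 J
CP = (87185 - 189383) / (329 - 827)
= -102198 / -498
= 205.22 W

205.22 W


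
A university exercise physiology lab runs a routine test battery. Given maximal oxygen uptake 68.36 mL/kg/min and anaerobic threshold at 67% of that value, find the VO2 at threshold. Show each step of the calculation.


Percentage as decimal = 0.67
VO2 at AT = 68.36 * 0.67 = 45.8 mL/kg/min

45.8 mL/kg/min


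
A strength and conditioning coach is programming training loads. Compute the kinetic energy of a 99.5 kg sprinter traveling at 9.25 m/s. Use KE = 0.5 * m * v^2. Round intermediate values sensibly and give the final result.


Velocity squared = 85.5625
KE = 0.5 * 99.5 * 85.5625 = 4256.73 J

4256.73 J


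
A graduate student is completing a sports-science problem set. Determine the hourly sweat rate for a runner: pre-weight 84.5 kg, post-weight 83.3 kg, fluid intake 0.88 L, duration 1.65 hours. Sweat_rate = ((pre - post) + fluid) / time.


Mass lost = 84.5 - 83.3 = 1.2 kg
Add fluid consumed: 1.2 + 0.88 = 2.08 L total sweat
Sweat rate = 2.08 / 1.65 = 1.261 L/h

1.261 L/h


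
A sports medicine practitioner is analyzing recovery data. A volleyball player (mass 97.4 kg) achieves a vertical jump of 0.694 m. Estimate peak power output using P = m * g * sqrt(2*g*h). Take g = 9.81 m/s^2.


2 * g * h = 2 * 9.81 * 0.694 = 13.61628
sqrt(13.61628) = 3.690024 m/s
P = 97.4 * 9.81 * 3.690024 = 3525.8 W

3525.8 W


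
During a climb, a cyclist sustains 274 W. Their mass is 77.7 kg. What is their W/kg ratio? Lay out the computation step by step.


Power-to-weight = 274 W / 77.7 kg
= 3.526 W/kg

3.526 W/kg


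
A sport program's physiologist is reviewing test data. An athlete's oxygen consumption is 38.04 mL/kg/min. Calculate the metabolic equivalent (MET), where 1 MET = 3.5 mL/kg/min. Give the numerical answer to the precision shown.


MET = VO2 / 3.5
= 38.04 / 3.5
= 10.87 METs

10.87 METs


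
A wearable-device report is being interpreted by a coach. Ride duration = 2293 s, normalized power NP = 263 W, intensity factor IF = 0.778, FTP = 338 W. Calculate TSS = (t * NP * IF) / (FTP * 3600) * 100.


Numerator = 2293 * 263 * 0.778 = 469179.902
Denominator = 338 * 3600 = 1216800
TSS = 469179.902 / 1216800 * 100
= 38.56

38.56 TSS


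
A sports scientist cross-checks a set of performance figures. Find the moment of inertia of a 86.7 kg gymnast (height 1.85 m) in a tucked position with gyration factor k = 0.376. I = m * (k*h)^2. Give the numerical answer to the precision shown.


Radius of gyration = 0.376 * 1.85 = 0.6956 m
I = 86.7 * 0.6956^2
= 86.7 * 0.483859
= 41.951 kg*m^2

41.951 kg*m^2


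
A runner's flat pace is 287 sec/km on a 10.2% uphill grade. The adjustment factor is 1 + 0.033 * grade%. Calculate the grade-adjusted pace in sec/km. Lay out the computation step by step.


Factor = 1 + 0.033 * 10.2 = 1.3366
Adjusted pace = 287 * 1.3366
= 383.6 sec/km

383.6 s/km


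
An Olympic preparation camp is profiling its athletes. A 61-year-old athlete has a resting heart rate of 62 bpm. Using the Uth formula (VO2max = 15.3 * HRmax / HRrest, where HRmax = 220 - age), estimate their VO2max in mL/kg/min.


HRmax = 220 - 61 = 159 bpm
Ratio = HRmax / HRrest = 159 / 62 = 2.5645
VO2max = 15.3 * 2.5645 = 39.24 mL/kg/min

39.24 mL/kg/min


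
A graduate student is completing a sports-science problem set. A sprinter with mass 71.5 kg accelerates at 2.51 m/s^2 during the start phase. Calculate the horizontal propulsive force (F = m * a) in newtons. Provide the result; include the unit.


F = m * a
= 71.5 * 2.51
= 179.47 N

179.47 N


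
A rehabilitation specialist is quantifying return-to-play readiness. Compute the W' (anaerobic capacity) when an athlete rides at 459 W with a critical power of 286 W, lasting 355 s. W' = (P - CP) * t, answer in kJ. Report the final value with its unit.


Above-CP power = 173 W
Duration = 355 s
W' = 173 * 355 = 61415 J
Convert: 61415 / 1000 = 61.415 kJ

61.415 kJ


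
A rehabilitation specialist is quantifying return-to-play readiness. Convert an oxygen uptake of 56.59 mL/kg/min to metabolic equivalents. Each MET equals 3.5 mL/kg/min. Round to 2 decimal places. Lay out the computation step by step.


One MET = 3.5 mL/kg/min
Number of METs = 56.59 / 3.5
= 16.17 METs

16.17 METs


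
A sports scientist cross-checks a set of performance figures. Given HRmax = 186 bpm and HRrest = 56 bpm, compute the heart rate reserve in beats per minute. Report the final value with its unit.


Heart rate reserve = maximum HR minus resting HR
HRR = 186 - 56 = 130 bpm

130 bpm


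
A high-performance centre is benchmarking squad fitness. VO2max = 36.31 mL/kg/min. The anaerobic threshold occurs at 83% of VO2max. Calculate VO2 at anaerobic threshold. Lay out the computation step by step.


AT fraction = 83 / 100 = 0.83
AT VO2 = 36.31 * 0.83
= 30.14 mL/kg/min

30.14 mL/kg/min


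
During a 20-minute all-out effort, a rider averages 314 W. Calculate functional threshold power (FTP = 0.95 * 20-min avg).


FTP = 0.95 * 314
= 298.3 W

298.3 W


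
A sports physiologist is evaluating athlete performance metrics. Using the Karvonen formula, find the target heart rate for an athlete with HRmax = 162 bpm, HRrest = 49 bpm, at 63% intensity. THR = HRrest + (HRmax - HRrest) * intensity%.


HRR = 162 - 49 = 113
THR = 49 + 113 * 0.63
= 49 + 71.19
= 120.19 bpm

120.19 bpm


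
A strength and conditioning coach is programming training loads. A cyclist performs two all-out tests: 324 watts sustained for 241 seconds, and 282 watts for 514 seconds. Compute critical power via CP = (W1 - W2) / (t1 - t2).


W1 = P1 * t1 = 324 * 241 = 78084 J
W2 = P2 * t2 = 282 * 514 = 144948 J
CP = (78084 - 144948) / (241 - 514)
= 244.92 W

244.92 W


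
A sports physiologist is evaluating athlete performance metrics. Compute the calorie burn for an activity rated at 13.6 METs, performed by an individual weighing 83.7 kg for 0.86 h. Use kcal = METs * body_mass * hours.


Product of METs and mass = 13.6 * 83.7 = 1138.32
Total kcal = 1138.32 * 0.86 = 978.96 kcal

978.96 kcal


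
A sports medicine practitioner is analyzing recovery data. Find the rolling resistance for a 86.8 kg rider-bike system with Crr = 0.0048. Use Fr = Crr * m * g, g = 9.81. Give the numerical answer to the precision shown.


m * g = 86.8 * 9.81 = 851.508 N
Fr = 0.0048 * 851.508 = 4.087 N

4.087 N


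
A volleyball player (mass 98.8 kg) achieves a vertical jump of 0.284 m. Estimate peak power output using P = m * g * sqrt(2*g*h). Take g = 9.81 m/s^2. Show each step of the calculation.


2 * g * h = 2 * 9.81 * 0.284 = 5.57208
sqrt(5.57208) = 2.360525 m/s
P = 98.8 * 9.81 * 2.360525 = 2287.89 W

2287.89 W


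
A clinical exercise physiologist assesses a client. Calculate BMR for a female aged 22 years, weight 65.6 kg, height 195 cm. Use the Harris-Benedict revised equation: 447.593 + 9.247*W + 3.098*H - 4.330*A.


Substituting values:
W term = 9.247 * 65.6 = 606.6032
H term = 3.098 * 195 = 604.11
A term = 4.330 * 22 = 95.26
BMR = 1563.05 kcal/day

1563.05 kcal/day


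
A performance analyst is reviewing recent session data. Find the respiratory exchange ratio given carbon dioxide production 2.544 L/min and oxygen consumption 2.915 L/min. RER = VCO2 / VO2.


VCO2 = 2.544 L/min
VO2 = 2.915 L/min
RER = 2.544 / 2.915 = 0.8727

0.8727


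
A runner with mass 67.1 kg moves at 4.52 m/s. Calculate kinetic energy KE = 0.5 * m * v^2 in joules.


v^2 = 4.52^2 = 20.4304
KE = 0.5 * 67.1 * 20.4304
= 685.44 J

685.44 J


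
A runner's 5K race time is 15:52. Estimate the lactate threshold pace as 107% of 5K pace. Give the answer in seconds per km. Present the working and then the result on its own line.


Total race time = 15*60 + 52 = 952 seconds
5K pace = 952 / 5 = 190.4 sec/km
LT pace = 190.4 * 1.07 = 203.73 sec/km

203.73 s/km


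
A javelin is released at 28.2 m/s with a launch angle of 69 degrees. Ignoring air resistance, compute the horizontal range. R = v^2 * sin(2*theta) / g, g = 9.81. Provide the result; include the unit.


Launch speed squared = 795.24
sin(2 * 69 deg) = 0.669131
Range = 795.24 * 0.669131 / 9.81
= 54.243 m

54.243 m


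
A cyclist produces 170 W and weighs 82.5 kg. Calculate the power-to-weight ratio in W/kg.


P/W = power / mass
= 170 / 82.5
= 2.061 W/kg

2.061 W/kg


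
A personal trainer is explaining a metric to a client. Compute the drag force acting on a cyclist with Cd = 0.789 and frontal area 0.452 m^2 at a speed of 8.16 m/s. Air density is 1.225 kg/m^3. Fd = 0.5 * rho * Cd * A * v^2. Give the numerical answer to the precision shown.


Step 1: v^2 = 66.5856
Step 2: Fd = 0.5 * 1.225 * 0.789 * 0.452 * 66.5856
= 14.545 N

14.545 N


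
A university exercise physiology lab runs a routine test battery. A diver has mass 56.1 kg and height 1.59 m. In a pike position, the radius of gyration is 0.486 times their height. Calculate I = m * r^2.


r = 0.486 * 1.59 = 0.77274 m
I = m * r^2 = 56.1 * 0.597127 = 33.499 kg*m^2

33.499 kg*m^2


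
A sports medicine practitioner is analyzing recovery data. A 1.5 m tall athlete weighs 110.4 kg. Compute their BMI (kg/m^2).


height^2 = 2.25 m^2
BMI = 110.4 / 2.25 = 49.07 kg/m^2

49.07 kg/m^2


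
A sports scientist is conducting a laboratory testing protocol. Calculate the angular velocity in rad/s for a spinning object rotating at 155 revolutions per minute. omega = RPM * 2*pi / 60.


omega = RPM * 2*pi / 60
= 155 * 6.28318531 / 60
= 16.232 rad/s

16.232 rad/s


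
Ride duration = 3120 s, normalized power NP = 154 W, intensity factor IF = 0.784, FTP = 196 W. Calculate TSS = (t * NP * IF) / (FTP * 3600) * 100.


Numerator = 3120 * 154 * 0.784 = 376696.32
Denominator = 196 * 3600 = 705600
TSS = 376696.32 / 705600 * 100
= 53.39

53.39 TSS


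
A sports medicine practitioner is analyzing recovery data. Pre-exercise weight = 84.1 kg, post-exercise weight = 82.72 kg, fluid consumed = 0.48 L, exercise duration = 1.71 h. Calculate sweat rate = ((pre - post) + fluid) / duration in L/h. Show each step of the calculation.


Weight loss = 84.1 - 82.72 = 1.38 kg (approx L)
Total sweat = 1.38 + 0.48 = 1.86 L
Sweat rate = 1.86 / 1.71 = 1.088 L/h

1.088 L/h


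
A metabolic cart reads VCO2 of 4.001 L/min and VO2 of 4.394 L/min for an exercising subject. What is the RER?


RER = VCO2 / VO2 = 4.001 / 4.394 = 0.9106

0.9106


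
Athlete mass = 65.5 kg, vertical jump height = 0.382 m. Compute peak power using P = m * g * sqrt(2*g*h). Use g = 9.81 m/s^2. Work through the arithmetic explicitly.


sqrt(2 * 9.81 * 0.382) = sqrt(7.49484) = 2.737671 m/s
P = 65.5 * 9.81 * 2.737671
= 1759.1 W

1759.1 W


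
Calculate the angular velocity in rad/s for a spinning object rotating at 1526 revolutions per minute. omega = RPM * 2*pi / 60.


omega = RPM * 2*pi / 60
= 1526 * 6.28318531 / 60
= 159.802 rad/s

159.802 rad/s


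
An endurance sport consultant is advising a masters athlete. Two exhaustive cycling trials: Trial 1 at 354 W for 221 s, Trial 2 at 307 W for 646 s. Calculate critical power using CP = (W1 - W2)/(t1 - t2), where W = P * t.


W1 = 354 * 221 = 78234 J
W2 = 307 * 646 = 198322 J
CP = (78234 - 198322) / (221 - 646)
= -120088 / -425
= 282.56 W

282.56 W


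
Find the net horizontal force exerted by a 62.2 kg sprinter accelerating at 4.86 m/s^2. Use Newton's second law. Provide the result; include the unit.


Newton's second law: F = m * a
F = 62.2 * 4.86 = 302.29 N

302.29 N


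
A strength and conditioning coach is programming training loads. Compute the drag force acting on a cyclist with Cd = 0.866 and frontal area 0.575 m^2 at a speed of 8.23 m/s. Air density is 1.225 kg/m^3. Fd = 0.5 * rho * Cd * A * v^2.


Step 1: v^2 = 67.7329
Step 2: Fd = 0.5 * 1.225 * 0.866 * 0.575 * 67.7329
= 20.658 N

20.658 N


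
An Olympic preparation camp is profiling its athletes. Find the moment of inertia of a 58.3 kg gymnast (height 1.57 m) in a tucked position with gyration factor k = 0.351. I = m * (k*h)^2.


Radius of gyration = 0.351 * 1.57 = 0.55107 m
I = 58.3 * 0.55107^2
= 58.3 * 0.303678
= 17.704 kg*m^2

17.704 kg*m^2


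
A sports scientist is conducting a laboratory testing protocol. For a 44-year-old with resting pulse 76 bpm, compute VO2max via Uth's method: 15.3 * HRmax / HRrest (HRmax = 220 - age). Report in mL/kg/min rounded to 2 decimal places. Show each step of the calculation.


Step 1: HRmax = 220 - 44 = 176 bpm
Step 2: Ratio = 176 / 76 = 2.3158
Step 3: VO2max = 15.3 * 2.3158 = 35.43 mL/kg/min

35.43 mL/kg/min


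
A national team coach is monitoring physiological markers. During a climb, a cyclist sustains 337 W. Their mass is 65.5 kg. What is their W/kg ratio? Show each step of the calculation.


Power-to-weight = 337 W / 65.5 kg
= 5.145 W/kg

5.145 W/kg


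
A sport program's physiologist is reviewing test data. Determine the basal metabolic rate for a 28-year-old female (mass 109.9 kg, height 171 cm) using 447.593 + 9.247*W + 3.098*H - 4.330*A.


BMR = 447.593 + 9.247*109.9 + 3.098*171 - 4.330*28
= 1872.36 kcal/day

1872.36 kcal/day


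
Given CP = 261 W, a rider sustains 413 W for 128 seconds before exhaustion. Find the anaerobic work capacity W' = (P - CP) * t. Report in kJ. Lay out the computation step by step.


Excess power = 413 - 261 = 152 W
Work above CP = 152 * 128 = 19456 J
W' = 19.456 kJ

19.456 kJ


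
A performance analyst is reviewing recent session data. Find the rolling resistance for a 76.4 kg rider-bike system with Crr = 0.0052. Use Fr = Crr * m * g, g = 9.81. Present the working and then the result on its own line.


m * g = 76.4 * 9.81 = 749.484 N
Fr = 0.0052 * 749.484 = 3.897 N

3.897 N


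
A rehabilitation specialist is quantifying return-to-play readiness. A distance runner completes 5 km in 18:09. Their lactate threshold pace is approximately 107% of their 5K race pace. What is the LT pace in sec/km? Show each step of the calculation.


Convert to seconds: 18 min 9 s = 1089 s
Pace per km = 1089 / 5 = 217.8 s/km
LT pace = 217.8 * 1.07 = 233.05 s/km

233.05 s/km


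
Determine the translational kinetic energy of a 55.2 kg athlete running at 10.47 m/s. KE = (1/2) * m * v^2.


KE = 0.5 * m * v^2
= 0.5 * 55.2 * 10.47^2
= 0.5 * 55.2 * 109.6209
= 3025.54 J

3025.54 J


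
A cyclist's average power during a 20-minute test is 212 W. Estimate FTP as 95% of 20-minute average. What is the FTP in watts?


FTP = 20-min power * 0.95
= 212 * 0.95
= 201.4 W

201.4 W


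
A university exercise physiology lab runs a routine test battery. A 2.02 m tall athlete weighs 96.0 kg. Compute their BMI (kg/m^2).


height^2 = 4.0804 m^2
BMI = 96.0 / 4.0804 = 23.53 kg/m^2

23.53 kg/m^2


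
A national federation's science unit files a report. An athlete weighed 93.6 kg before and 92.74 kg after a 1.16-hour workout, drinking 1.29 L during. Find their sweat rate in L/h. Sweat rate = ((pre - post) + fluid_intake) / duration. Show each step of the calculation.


Body mass change = 0.86 kg
Total sweat loss = 0.86 + 1.29 = 2.15 L
Rate = 2.15 / 1.16 = 1.853 L/h

1.853 L/h


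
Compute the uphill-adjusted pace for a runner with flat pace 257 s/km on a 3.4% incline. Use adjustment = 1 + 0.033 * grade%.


Adjustment factor = 1 + 0.033 * 3.4 = 1.1122
Grade-adjusted pace = 257 * 1.1122 = 285.84 s/km

285.84 s/km


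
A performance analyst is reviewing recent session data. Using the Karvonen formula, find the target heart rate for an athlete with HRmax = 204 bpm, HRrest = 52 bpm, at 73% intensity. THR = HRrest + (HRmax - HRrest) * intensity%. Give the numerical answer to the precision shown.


HRR = 204 - 52 = 152
THR = 52 + 152 * 0.73
= 52 + 110.96
= 162.96 bpm

162.96 bpm


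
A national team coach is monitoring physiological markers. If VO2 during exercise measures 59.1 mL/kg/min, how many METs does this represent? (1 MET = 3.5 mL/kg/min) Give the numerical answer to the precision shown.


METs = VO2 / 3.5 = 59.1 / 3.5 = 16.89

16.89 METs


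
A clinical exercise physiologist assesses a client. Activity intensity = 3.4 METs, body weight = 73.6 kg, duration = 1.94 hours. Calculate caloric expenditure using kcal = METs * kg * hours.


kcal = 3.4 * 73.6 * 1.94
= 250.24 * 1.94
= 485.47 kcal

485.47 kcal


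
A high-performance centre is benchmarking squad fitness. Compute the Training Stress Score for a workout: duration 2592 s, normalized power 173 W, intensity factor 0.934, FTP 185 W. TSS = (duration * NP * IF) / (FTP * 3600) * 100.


Product = 2592 * 173 * 0.934 = 418820.544
Base = 185 * 3600 = 666000
TSS = 418820.544 / 666000 * 100 = 62.89

62.89 TSS


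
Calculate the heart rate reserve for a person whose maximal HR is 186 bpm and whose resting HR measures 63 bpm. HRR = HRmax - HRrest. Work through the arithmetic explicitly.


HRmax = 186 bpm
HRrest = 63 bpm
HRR = 186 - 63 = 123 bpm

123 bpm


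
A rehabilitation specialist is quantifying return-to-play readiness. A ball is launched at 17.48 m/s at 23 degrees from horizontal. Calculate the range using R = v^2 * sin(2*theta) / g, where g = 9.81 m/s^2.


sin(2 * 23) = sin(46) = 0.71934
v^2 = 17.48^2 = 305.5504
R = 305.5504 * 0.71934 / 9.81
= 22.405 m

22.405 m


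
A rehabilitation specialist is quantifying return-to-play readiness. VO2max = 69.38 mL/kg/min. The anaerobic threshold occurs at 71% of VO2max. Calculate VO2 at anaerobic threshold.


AT fraction = 71 / 100 = 0.71
AT VO2 = 69.38 * 0.71
= 49.26 mL/kg/min

49.26 mL/kg/min


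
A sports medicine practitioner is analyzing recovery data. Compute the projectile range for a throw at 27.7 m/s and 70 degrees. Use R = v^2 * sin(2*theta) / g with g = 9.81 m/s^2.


Two times the angle = 140 degrees
sin(140) = 0.642788
R = 767.29 * 0.642788 / 9.81 = 50.276 m

50.276 m


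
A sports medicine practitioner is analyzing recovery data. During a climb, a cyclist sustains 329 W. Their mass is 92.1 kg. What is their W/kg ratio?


Power-to-weight = 329 W / 92.1 kg
= 3.572 W/kg

3.572 W/kg


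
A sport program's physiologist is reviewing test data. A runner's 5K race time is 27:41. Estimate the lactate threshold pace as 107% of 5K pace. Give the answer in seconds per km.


Total race time = 27*60 + 41 = 1661 seconds
5K pace = 1661 / 5 = 332.2 sec/km
LT pace = 332.2 * 1.07 = 355.45 sec/km

355.45 s/km


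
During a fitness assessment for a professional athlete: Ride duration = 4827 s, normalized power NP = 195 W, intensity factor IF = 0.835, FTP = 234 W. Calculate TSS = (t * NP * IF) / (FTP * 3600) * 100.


Numerator = 4827 * 195 * 0.835 = 785956.275
Denominator = 234 * 3600 = 842400
TSS = 785956.275 / 842400 * 100
= 93.3

93.3 TSS


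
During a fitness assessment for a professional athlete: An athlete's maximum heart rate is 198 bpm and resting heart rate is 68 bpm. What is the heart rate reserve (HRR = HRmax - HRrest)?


HRR = HRmax - HRrest
= 198 - 68
= 130 bpm

130 bpm


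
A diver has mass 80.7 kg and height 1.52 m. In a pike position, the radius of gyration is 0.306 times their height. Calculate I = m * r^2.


r = 0.306 * 1.52 = 0.46512 m
I = m * r^2 = 80.7 * 0.216337 = 17.458 kg*m^2

17.458 kg*m^2


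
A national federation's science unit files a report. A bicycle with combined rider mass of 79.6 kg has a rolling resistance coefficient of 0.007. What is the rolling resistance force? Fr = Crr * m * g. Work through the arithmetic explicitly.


Fr = 0.007 * 79.6 * 9.81
= 0.5572 * 9.81
= 5.466 N

5.466 N


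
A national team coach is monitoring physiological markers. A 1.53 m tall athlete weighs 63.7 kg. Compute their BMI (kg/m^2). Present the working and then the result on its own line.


height^2 = 2.3409 m^2
BMI = 63.7 / 2.3409 = 27.21 kg/m^2

27.21 kg/m^2


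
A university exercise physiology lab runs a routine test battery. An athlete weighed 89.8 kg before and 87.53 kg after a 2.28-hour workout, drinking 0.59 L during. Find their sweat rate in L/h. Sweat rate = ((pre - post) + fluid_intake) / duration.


Body mass change = 2.27 kg
Total sweat loss = 2.27 + 0.59 = 2.86 L
Rate = 2.86 / 2.28 = 1.254 L/h

1.254 L/h


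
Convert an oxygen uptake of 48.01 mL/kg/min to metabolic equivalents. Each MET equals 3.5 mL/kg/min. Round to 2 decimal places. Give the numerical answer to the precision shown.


One MET = 3.5 mL/kg/min
Number of METs = 48.01 / 3.5
= 13.72 METs

13.72 METs


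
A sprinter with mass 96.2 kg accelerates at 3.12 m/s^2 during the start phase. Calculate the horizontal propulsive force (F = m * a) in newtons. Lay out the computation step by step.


F = m * a
= 96.2 * 3.12
= 300.14 N

300.14 N


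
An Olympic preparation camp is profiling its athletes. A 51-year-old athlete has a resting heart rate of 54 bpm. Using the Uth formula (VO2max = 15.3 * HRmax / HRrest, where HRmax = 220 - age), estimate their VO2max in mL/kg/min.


HRmax = 220 - 51 = 169 bpm
Ratio = HRmax / HRrest = 169 / 54 = 3.1296
VO2max = 15.3 * 3.1296 = 47.88 mL/kg/min

47.88 mL/kg/min


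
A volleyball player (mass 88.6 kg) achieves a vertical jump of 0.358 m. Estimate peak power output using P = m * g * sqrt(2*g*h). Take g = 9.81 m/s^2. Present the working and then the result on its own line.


2 * g * h = 2 * 9.81 * 0.358 = 7.02396
sqrt(7.02396) = 2.650275 m/s
P = 88.6 * 9.81 * 2.650275 = 2303.53 W

2303.53 W


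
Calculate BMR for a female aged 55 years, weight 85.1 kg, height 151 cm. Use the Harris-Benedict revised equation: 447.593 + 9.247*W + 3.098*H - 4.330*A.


Substituting values:
W term = 9.247 * 85.1 = 786.9197
H term = 3.098 * 151 = 467.798
A term = 4.330 * 55 = 238.15
BMR = 1464.16 kcal/day

1464.16 kcal/day


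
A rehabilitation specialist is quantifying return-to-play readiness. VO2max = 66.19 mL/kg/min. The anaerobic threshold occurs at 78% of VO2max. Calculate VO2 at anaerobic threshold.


AT fraction = 78 / 100 = 0.78
AT VO2 = 66.19 * 0.78
= 51.63 mL/kg/min

51.63 mL/kg/min


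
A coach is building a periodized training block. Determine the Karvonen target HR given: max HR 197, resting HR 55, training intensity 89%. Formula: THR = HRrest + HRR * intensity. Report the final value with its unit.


HRR = HRmax - HRrest = 197 - 55 = 142
THR = 55 + 142 * 0.89
= 181.38 bpm

181.38 bpm


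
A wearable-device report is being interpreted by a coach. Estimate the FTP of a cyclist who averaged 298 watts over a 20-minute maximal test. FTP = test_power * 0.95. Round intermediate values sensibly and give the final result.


FTP = 298 * 0.95 = 283.1 W

283.1 W


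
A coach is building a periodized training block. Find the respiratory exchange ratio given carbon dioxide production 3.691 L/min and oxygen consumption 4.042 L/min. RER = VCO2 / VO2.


VCO2 = 3.691 L/min
VO2 = 4.042 L/min
RER = 3.691 / 4.042 = 0.9132

0.9132


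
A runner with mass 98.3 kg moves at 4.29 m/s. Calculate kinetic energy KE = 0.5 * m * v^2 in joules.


v^2 = 4.29^2 = 18.4041
KE = 0.5 * 98.3 * 18.4041
= 904.56 J

904.56 J


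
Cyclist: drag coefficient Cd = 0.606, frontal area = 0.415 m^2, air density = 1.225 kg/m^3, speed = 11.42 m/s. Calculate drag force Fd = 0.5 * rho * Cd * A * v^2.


v^2 = 11.42^2 = 130.4164
Fd = 0.5 * 1.225 * 0.606 * 0.415 * 130.4164
= 20.089 N

20.089 N


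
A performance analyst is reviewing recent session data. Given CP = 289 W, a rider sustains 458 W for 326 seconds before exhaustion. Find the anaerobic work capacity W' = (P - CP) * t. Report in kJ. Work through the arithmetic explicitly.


Excess power = 458 - 289 = 169 W
Work above CP = 169 * 326 = 55094 J
W' = 55.094 kJ

55.094 kJ


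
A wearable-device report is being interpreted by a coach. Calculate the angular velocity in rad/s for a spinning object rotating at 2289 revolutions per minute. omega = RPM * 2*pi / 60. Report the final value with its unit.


omega = RPM * 2*pi / 60
= 2289 * 6.28318531 / 60
= 239.704 rad/s

239.704 rad/s


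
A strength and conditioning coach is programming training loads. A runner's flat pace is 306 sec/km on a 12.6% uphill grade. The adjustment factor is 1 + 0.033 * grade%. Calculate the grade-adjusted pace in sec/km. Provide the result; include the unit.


Factor = 1 + 0.033 * 12.6 = 1.4158
Adjusted pace = 306 * 1.4158
= 433.23 sec/km

433.23 s/km


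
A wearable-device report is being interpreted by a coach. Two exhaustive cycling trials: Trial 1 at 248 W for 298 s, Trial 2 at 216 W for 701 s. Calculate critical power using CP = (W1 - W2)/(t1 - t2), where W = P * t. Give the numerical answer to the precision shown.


W1 = 248 * 298 = 73904 J
W2 = 216 * 701 = 151416 J
CP = (73904 - 151416) / (298 - 701)
= -77512 / -403
= 192.34 W

192.34 W


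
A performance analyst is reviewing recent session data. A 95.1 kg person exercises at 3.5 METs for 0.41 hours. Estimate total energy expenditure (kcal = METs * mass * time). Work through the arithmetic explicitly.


Energy = METs * mass(kg) * time(h)
= 3.5 * 95.1 * 0.41
= 136.47 kcal

136.47 kcal


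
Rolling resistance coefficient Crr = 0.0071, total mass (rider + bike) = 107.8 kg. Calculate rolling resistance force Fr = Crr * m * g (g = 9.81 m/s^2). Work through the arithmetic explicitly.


Fr = Crr * m * g
= 0.0071 * 107.8 * 9.81
= 7.508 N

7.508 N


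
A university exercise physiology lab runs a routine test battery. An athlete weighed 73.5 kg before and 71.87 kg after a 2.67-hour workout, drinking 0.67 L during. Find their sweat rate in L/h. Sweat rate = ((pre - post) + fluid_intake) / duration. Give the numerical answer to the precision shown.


Body mass change = 1.63 kg
Total sweat loss = 1.63 + 0.67 = 2.3 L
Rate = 2.3 / 2.67 = 0.861 L/h

0.861 L/h


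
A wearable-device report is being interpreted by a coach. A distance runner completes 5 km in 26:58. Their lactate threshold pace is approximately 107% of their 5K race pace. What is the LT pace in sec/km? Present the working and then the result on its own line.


Convert to seconds: 26 min 58 s = 1618 s
Pace per km = 1618 / 5 = 323.6 s/km
LT pace = 323.6 * 1.07 = 346.25 s/km

346.25 s/km


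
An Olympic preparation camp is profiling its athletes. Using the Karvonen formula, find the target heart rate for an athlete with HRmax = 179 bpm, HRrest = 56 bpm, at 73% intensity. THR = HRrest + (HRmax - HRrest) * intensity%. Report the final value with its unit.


HRR = 179 - 56 = 123
THR = 56 + 123 * 0.73
= 56 + 89.79
= 145.79 bpm

145.79 bpm


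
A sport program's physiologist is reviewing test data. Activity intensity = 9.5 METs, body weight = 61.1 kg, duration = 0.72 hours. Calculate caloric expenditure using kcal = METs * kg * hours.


kcal = 9.5 * 61.1 * 0.72
= 580.45 * 0.72
= 417.92 kcal

417.92 kcal


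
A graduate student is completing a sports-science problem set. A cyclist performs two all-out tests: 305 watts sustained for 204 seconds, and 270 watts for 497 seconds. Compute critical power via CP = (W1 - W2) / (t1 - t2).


W1 = P1 * t1 = 305 * 204 = 62220 J
W2 = P2 * t2 = 270 * 497 = 134190 J
CP = (62220 - 134190) / (204 - 497)
= 245.63 W

245.63 W


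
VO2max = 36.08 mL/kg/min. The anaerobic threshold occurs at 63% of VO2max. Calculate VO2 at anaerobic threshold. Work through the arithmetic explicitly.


AT fraction = 63 / 100 = 0.63
AT VO2 = 36.08 * 0.63
= 22.73 mL/kg/min

22.73 mL/kg/min


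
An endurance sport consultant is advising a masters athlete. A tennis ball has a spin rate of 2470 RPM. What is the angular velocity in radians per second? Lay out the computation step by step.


Convert RPM to rad/s: multiply by 2*pi and divide by 60
omega = 2470 * 2 * pi / 60
= 258.658 rad/s

258.658 rad/s


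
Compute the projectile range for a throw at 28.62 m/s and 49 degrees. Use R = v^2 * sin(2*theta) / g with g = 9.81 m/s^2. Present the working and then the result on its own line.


Two times the angle = 98 degrees
sin(98) = 0.990268
R = 819.1044 * 0.990268 / 9.81 = 82.684 m

82.684 m


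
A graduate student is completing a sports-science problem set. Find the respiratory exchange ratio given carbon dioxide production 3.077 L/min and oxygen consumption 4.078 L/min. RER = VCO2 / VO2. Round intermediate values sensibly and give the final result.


VCO2 = 3.077 L/min
VO2 = 4.078 L/min
RER = 3.077 / 4.078 = 0.7545

0.7545


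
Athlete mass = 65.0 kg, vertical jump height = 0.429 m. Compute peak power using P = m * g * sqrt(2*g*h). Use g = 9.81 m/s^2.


sqrt(2 * 9.81 * 0.429) = sqrt(8.41698) = 2.901203 m/s
P = 65.0 * 9.81 * 2.901203
= 1849.95 W

1849.95 W


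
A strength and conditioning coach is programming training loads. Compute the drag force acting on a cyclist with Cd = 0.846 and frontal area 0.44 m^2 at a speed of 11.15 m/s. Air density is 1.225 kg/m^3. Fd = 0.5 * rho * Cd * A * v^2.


Step 1: v^2 = 124.3225
Step 2: Fd = 0.5 * 1.225 * 0.846 * 0.44 * 124.3225
= 28.345 N

28.345 N


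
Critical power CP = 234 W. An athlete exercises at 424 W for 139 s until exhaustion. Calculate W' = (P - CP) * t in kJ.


P - CP = 424 - 234 = 190 W
W' = 190 * 139 = 26410 J
= 26410 / 1000 = 26.41 kJ

26.41 kJ


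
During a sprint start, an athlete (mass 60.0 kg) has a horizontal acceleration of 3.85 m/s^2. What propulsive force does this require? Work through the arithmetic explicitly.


Propulsive force = mass * acceleration
= 60.0 kg * 3.85 m/s^2
= 231.0 N

231.0 N


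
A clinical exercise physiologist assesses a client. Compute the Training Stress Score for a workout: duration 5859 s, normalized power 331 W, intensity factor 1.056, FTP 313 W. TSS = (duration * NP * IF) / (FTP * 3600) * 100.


Product = 5859 * 331 * 1.056 = 2047931.424
Base = 313 * 3600 = 1126800
TSS = 2047931.424 / 1126800 * 100 = 181.75

181.75 TSS


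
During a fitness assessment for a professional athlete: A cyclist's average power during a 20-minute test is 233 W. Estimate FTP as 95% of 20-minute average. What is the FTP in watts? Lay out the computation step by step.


FTP = 20-min power * 0.95
= 233 * 0.95
= 221.35 W

221.35 W


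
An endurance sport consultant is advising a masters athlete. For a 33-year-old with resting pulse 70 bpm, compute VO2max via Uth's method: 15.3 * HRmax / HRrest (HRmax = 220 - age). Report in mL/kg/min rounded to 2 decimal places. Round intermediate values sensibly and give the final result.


Step 1: HRmax = 220 - 33 = 187 bpm
Step 2: Ratio = 187 / 70 = 2.6714
Step 3: VO2max = 15.3 * 2.6714 = 40.87 mL/kg/min

40.87 mL/kg/min


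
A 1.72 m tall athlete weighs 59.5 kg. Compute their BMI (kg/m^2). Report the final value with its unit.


height^2 = 2.9584 m^2
BMI = 59.5 / 2.9584 = 20.11 kg/m^2

20.11 kg/m^2


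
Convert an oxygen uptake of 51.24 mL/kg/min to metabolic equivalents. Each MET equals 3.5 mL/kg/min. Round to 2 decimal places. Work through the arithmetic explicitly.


One MET = 3.5 mL/kg/min
Number of METs = 51.24 / 3.5
= 14.64 METs

14.64 METs


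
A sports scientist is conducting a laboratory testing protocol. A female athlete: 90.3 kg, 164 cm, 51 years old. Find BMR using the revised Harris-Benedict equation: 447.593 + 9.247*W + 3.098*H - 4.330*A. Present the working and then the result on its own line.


Intercept = 447.593
Weight contribution = 9.247 * 90.3 = 835.0041
Height contribution = 3.098 * 164 = 508.072
Age contribution = 4.33 * 51 = 220.83
BMR = 447.593 + 835.0041 + 508.072 - 220.83
= 1569.84 kcal/day

1569.84 kcal/day


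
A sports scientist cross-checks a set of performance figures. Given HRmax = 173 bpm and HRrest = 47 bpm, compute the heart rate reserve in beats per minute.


Heart rate reserve = maximum HR minus resting HR
HRR = 173 - 47 = 126 bpm

126 bpm


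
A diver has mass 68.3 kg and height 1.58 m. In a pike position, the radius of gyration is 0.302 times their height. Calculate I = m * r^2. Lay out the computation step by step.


r = 0.302 * 1.58 = 0.47716 m
I = m * r^2 = 68.3 * 0.227682 = 15.551 kg*m^2

15.551 kg*m^2


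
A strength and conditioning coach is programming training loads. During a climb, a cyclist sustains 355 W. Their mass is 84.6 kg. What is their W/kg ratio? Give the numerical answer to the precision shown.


Power-to-weight = 355 W / 84.6 kg
= 4.196 W/kg

4.196 W/kg


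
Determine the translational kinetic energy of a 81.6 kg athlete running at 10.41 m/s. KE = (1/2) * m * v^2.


KE = 0.5 * m * v^2
= 0.5 * 81.6 * 10.41^2
= 0.5 * 81.6 * 108.3681
= 4421.42 J

4421.42 J


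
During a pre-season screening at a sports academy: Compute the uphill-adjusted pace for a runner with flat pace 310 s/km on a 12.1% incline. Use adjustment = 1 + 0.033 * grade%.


Adjustment factor = 1 + 0.033 * 12.1 = 1.3993
Grade-adjusted pace = 310 * 1.3993 = 433.78 s/km

433.78 s/km


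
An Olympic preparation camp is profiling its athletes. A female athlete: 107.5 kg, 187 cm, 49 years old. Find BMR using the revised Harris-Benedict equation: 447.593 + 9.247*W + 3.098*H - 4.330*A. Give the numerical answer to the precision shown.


Intercept = 447.593
Weight contribution = 9.247 * 107.5 = 994.0525
Height contribution = 3.098 * 187 = 579.326
Age contribution = 4.33 * 49 = 212.17
BMR = 447.593 + 994.0525 + 579.326 - 212.17
= 1808.8 kcal/day

1808.8 kcal/day


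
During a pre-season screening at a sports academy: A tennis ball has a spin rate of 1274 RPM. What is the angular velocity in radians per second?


Convert RPM to rad/s: multiply by 2*pi and divide by 60
omega = 1274 * 2 * pi / 60
= 133.413 rad/s

133.413 rad/s


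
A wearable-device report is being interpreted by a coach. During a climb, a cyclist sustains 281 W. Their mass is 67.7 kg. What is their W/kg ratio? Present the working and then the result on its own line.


Power-to-weight = 281 W / 67.7 kg
= 4.151 W/kg

4.151 W/kg


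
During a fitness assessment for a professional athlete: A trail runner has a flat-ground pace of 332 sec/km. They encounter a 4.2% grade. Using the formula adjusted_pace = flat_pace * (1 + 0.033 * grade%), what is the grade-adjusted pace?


Grade factor = 1 + 0.033 * 4.2 = 1.1386
Adjusted = 332 * 1.1386 = 378.02 sec/km

378.02 s/km


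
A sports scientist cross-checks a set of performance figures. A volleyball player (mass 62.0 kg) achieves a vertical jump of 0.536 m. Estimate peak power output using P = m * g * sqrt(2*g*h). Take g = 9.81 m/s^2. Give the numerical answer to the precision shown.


2 * g * h = 2 * 9.81 * 0.536 = 10.51632
sqrt(10.51632) = 3.242888 m/s
P = 62.0 * 9.81 * 3.242888 = 1972.39 W

1972.39 W


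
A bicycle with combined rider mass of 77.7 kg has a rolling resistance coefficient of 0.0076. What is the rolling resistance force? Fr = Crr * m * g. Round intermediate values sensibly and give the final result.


Fr = 0.0076 * 77.7 * 9.81
= 0.59052 * 9.81
= 5.793 N

5.793 N


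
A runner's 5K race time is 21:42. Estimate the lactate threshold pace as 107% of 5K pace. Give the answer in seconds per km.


Total race time = 21*60 + 42 = 1302 seconds
5K pace = 1302 / 5 = 260.4 sec/km
LT pace = 260.4 * 1.07 = 278.63 sec/km

278.63 s/km


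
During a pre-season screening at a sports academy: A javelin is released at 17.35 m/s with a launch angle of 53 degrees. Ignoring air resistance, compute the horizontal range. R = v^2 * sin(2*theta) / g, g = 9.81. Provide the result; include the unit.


Launch speed squared = 301.0225
sin(2 * 53 deg) = 0.961262
Range = 301.0225 * 0.961262 / 9.81
= 29.497 m

29.497 m


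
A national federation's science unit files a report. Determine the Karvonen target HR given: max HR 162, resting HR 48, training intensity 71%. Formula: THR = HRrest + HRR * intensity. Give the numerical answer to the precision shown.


HRR = HRmax - HRrest = 162 - 48 = 114
THR = 48 + 114 * 0.71
= 128.94 bpm

128.94 bpm


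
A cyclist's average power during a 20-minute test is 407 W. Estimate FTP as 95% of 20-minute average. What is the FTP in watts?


FTP = 20-min power * 0.95
= 407 * 0.95
= 386.65 W

386.65 W


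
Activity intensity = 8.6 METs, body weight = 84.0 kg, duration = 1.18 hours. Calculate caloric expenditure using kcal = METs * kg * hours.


kcal = 8.6 * 84.0 * 1.18
= 722.4 * 1.18
= 852.43 kcal

852.43 kcal


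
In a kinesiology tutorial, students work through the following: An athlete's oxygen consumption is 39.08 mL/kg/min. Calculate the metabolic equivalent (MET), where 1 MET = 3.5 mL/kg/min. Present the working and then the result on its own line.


MET = VO2 / 3.5
= 39.08 / 3.5
= 11.17 METs

11.17 METs


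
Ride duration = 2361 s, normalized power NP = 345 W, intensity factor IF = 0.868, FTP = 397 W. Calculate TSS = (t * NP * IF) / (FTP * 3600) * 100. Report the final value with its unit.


Numerator = 2361 * 345 * 0.868 = 707025.06
Denominator = 397 * 3600 = 1429200
TSS = 707025.06 / 1429200 * 100
= 49.47

49.47 TSS


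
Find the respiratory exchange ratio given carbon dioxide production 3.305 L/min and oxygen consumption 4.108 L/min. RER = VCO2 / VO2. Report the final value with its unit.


VCO2 = 3.305 L/min
VO2 = 4.108 L/min
RER = 3.305 / 4.108 = 0.8045

0.8045


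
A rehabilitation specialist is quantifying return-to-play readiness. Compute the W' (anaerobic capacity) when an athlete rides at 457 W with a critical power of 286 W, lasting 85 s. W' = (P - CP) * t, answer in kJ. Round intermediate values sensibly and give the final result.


Above-CP power = 171 W
Duration = 85 s
W' = 171 * 85 = 14535 J
Convert: 14535 / 1000 = 14.535 kJ

14.535 kJ
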